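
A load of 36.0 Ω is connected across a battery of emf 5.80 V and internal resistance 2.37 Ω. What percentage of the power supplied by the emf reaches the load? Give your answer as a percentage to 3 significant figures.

93.8 %

The source delivers εI, of which I²R reaches the load and I²r is lost; since I is common, η = R/(R+r).
η = R / (R + r) = 36.0 / (36.0 + 2.37) = 0.9382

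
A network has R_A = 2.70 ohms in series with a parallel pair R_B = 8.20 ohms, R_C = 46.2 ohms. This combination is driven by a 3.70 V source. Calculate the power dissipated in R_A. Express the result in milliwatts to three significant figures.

396 mW

Collapse R_B‖R_C to a single equivalent, reducing the network to two series elements.
R_p = (8.20×46.2)/(8.20+46.2) = 6.964 Ω
R_total = 2.70 + 6.964 = 9.664 Ω
I = V / R_total = 3.70 / 9.664 = 0.3829 A
All the current flows through R_A; use P = I²R.
P_R_A = (0.3829)² × 2.70 = 0.3958 W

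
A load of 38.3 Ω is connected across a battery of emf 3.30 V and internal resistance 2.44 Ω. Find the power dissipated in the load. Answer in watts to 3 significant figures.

The internal resistance and the load are in series, so the same I flows through both; get I from ε/(r+R), then I²R for the load.
I = ε / (r + R) = 3.30 / (2.44 + 38.3) = 0.08100 A
P_load = I² R = (0.08100)² × 38.3 = 0.2513 W

0.251 W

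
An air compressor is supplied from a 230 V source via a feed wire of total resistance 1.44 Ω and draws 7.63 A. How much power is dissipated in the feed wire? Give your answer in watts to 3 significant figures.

Line loss is just I²R for the cable — we know both I and R_line directly.
The feed wire carries the full 7.63 A.
P_line = I² R_line = (7.630)² × 1.44 = 83.83 W

83.8 W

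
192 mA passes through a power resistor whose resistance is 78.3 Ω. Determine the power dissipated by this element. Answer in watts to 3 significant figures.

2.89 W

Knowing I and R, the power is just I²R — no need to find V first.
P = (0.1920 A)² × 78.3 Ω = 2.886 W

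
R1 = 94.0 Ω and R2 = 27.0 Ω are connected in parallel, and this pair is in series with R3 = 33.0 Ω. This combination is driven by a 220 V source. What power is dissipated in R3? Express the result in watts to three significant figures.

Combine R1 and R2 into their parallel equivalent first, reducing the network to two series resistors.
R_p = (94.0×27.0)/(94.0+27.0) = 20.98 Ω
R_total = R_p + 33.0 = 20.98 + 33.0 = 53.98 Ω
I = V / R_total = 220 / 53.98 = 4.076 A
R3 is the series element, so its power is I²R.
P_R3 = (4.076)² × 33.0 = 548.2 W

548 W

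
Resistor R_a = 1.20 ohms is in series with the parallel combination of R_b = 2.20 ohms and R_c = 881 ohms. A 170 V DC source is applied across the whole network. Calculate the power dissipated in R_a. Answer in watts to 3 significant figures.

Reduce the parallel pair to R_p first; the network is then a simple series string.
R_p = (2.20×881)/(2.20+881) = 2.195 Ω
R_total = 1.20 + 2.195 = 3.395 Ω
I = V / R_total = 170 / 3.395 = 50.08 A
R_a carries the full series current, so P = I²R.
P_R_a = (50.08)² × 1.20 = 3010 W

3010 W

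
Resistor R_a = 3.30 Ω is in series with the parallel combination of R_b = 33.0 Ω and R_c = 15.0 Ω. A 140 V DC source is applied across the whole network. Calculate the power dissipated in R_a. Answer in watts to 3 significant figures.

349 W

Reduce the parallel pair to R_p first; the network is then a simple series string.
R_p = (33.0×15.0)/(33.0+15.0) = 10.31 Ω
R_total = 3.30 + 10.31 = 13.61 Ω
I = V / R_total = 140 / 13.61 = 10.28 A
All the current flows through R_a; use P = I²R.
P_R_a = (10.28)² × 3.30 = 349.1 W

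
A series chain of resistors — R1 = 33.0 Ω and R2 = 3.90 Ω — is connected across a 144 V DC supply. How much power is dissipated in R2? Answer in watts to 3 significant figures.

Every series element carries the same I. Get I from the total resistance, then P = I² × R2.
R_total = 33.0 + 3.90 = 36.90 Ω
I = V / R_total = 144 / 36.90 = 3.902 A
P_R2 = I² × R2 = (3.902)² × 3.90 = 59.39 W

59.4 W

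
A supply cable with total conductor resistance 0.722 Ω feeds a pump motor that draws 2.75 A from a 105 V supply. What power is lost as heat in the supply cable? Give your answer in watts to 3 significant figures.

Line loss is just I²R for the cable — we know both I and R_line directly.
The supply cable carries the full 2.75 A.
P_line = I² R_line = (2.750)² × 0.722 = 5.460 W

5.46 W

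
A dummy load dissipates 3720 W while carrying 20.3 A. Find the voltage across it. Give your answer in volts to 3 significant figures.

183 V

The two known quantities fix the third via V = P / I.
V = 3720 / 20.30 = 183.3 V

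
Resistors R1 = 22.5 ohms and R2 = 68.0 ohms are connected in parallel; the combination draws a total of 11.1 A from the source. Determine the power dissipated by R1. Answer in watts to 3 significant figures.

1570 W

The branches share the same voltage, but only the total current is given — find V from the equivalent resistance first.
1/R_eq = 1/22.5 + 1/68.0 ⇒ R_eq = 16.91 Ω
V = I_total × R_eq = 11.10 × 16.91 = 187.7 V
P_R1 = V² / R1 = (187.7)² / 22.5 = 1565 W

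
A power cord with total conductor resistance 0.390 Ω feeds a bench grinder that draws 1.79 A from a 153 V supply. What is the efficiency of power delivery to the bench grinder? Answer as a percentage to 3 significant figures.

99.5 %

The power cord carries the full 1.79 A.
P_line = I² R_line = (1.790)² × 0.390 = 1.250 W
P_source = V I = 153 × 1.790 = 273.9 W; P_load = 272.6 W
η = P_load / P_source = 272.6 / 273.9 = 0.9954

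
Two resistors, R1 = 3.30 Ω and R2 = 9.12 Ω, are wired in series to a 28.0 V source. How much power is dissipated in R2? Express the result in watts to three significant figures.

46.4 W

Series elements share the same current, so find I first, then use P = I²R.
R_total = 3.30 + 9.12 = 12.42 Ω
I = V / R_total = 28.0 / 12.42 = 2.254 A
P_R2 = I² × R2 = (2.254)² × 9.12 = 46.35 W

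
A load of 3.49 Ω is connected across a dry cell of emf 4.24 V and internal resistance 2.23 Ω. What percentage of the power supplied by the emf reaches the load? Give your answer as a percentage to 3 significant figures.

61.0 %

η = P_load/(P_load+P_int) = I²R/(I²R+I²r) = R/(R+r) — the I² cancels for series elements.
η = R / (R + r) = 3.49 / (3.49 + 2.23) = 0.6101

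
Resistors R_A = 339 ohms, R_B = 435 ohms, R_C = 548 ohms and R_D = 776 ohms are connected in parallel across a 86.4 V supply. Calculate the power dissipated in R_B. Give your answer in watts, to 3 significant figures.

17.2 W

The supply voltage appears across each parallel branch — just use P = V²/R_B.
P_R_B = V² / R_B = (86.4)² / 435 Ω = 17.16 W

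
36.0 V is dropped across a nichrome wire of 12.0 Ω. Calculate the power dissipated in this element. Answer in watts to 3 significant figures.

108 W

We know the drop across the element and its resistance — P = V²/R, one step.
P = (36.0 V)² / 12.0 Ω = 108.0 W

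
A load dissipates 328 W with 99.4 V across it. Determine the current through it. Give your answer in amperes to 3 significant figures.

Rearranging the power relation for the two known quantities gives I = P / V.
I = 328 / 99.4 = 3.300 A

3.30 A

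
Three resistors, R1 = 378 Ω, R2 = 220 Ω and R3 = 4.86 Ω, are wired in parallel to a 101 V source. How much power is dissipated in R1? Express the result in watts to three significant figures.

27.0 W

Every branch has 101 V across it, so for R1 the power is simply V²/R.
P_R1 = V² / R1 = (101)² / 378 Ω = 26.99 W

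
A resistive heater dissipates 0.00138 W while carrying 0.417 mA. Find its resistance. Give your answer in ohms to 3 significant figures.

7940 Ω

Inverting the appropriate power form: R = P / I².
R = 0.00138 / (0.0004170)² = 7936 Ω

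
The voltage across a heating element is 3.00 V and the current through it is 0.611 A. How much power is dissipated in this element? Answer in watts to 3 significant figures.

V and I are known directly — P = V I, no intermediate step needed.
P = 3.00 V × 0.6110 A = 1.833 W

1.83 W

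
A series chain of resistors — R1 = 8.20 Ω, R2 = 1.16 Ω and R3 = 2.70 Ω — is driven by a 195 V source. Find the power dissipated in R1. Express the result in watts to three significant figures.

The current is common to all series resistors; compute it, then apply P = I²R for the target.
R_total = 8.20 + 1.16 + 2.70 = 12.06 Ω
I = V / R_total = 195 / 12.06 = 16.17 A
P_R1 = I² × R1 = (16.17)² × 8.20 = 2144 W

2140 W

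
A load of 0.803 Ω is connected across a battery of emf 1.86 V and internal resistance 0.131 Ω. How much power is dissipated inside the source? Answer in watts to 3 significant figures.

0.520 W

The internal resistance carries the same current as the load; P_int = I²r.
I = ε / (r + R) = 1.86 / (0.131 + 0.803) = 1.991 A
P_int = I² r = (1.991)² × 0.131 = 0.5195 W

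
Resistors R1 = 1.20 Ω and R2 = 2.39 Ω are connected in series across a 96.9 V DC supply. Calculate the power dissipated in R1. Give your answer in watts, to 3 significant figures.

874 W

In a series string the same current flows through every resistor — find that current, then P = I²R for the one we want.
R_total = 1.20 + 2.39 = 3.590 Ω
I = V / R_total = 96.9 / 3.590 = 26.99 A
P_R1 = I² × R1 = (26.99)² × 1.20 = 874.3 W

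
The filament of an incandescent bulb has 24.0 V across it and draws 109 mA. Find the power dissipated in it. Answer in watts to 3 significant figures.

2.62 W

With V and I both given, power follows immediately from P = V I.
P = 24.0 V × 0.1090 A = 2.616 W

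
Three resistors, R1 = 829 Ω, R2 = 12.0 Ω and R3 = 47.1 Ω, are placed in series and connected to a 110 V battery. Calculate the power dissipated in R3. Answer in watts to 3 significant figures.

0.723 W

Series elements share the same current, so find I first, then use P = I²R.
R_total = 829 + 12.0 + 47.1 = 888.1 Ω
I = V / R_total = 110 / 888.1 = 0.1239 A
P_R3 = I² × R3 = (0.1239)² × 47.1 = 0.7226 W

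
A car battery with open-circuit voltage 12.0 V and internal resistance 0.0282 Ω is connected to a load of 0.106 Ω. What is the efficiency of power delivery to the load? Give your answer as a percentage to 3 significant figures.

79.0 %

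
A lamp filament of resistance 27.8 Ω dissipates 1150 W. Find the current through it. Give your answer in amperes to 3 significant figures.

6.43 A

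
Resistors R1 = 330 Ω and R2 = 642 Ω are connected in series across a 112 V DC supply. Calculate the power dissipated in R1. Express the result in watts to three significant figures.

4.38 W

The current is common to all series resistors; compute it, then apply P = I²R for the target.
R_total = 330 + 642 = 972.0 Ω
I = V / R_total = 112 / 972.0 = 0.1152 A
P_R1 = I² × R1 = (0.1152)² × 330 = 4.381 W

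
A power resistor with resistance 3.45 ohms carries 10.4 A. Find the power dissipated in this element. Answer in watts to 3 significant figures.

373 W

Current and resistance are given, so P = I²R is the direct form.
P = (10.40 A)² × 3.45 Ω = 373.2 W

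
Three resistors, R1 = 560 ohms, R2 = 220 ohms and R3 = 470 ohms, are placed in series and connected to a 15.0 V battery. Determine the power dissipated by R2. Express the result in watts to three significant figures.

0.0317 W

Series elements share the same current, so find I first, then use P = I²R.
R_total = 560 + 220 + 470 = 1250 Ω
I = V / R_total = 15.0 / 1250 = 0.01200 A
P_R2 = I² × R2 = (0.01200)² × 220 = 0.03168 W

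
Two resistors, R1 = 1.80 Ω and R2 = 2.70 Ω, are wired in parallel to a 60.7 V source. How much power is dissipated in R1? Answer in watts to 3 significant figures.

R1 sits directly across the source, so P = V²/R with V = 60.7 V.
P_R1 = V² / R1 = (60.7)² / 1.80 Ω = 2047 W

2050 W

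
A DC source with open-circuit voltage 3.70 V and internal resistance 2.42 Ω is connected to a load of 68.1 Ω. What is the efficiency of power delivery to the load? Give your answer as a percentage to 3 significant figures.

96.6 %

Efficiency is P_load / P_total. With a series r and R sharing the same I, P = I²R for each, so η = R/(R+r).
η = R / (R + r) = 68.1 / (68.1 + 2.42) = 0.9657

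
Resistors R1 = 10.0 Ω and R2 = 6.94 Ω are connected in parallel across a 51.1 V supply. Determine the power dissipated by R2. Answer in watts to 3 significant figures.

376 W

R2 sits directly across the source, so P = V²/R with V = 51.1 V.
P_R2 = V² / R2 = (51.1)² / 6.94 Ω = 376.3 W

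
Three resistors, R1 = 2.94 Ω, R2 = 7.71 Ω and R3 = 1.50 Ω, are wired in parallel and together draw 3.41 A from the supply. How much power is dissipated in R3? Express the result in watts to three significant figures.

We need the common branch voltage; get it from I_total × R_eq, then P = V²/R for the branch.
1/R_eq = 1/2.94 + 1/7.71 + 1/1.50 ⇒ R_eq = 0.8799 Ω
V = I_total × R_eq = 3.410 × 0.8799 = 3.000 V
P_R3 = V² / R3 = (3.000)² / 1.50 = 6.002 W

6.00 W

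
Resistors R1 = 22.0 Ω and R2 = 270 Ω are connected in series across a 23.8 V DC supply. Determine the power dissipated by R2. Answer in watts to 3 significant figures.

Series elements share the same current, so find I first, then use P = I²R.
R_total = 22.0 + 270 = 292.0 Ω
I = V / R_total = 23.8 / 292.0 = 0.08151 A
P_R2 = I² × R2 = (0.08151)² × 270 = 1.794 W

1.79 W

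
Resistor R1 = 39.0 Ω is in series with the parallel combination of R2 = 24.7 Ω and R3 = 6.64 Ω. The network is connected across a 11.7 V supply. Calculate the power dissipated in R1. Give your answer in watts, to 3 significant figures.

Reduce the parallel pair to R_p first; the network is then a simple series string.
R_p = (24.7×6.64)/(24.7+6.64) = 5.233 Ω
R_total = 39.0 + 5.233 = 44.23 Ω
I = V / R_total = 11.7 / 44.23 = 0.2645 A
R1 is in the main series path, so its power is I²R1.
P_R1 = (0.2645)² × 39.0 = 2.729 W

2.73 W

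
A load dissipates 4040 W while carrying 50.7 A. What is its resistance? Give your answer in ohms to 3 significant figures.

1.57 Ω

The two known quantities fix the third via R = P / I².
R = 4040 / (50.70)² = 1.572 Ω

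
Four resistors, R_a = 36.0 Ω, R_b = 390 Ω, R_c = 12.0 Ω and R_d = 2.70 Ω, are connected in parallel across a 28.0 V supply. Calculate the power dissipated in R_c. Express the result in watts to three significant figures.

65.3 W

R_c sits directly across the source, so P = V²/R with V = 28.0 V.
P_R_c = V² / R_c = (28.0)² / 12.0 Ω = 65.33 W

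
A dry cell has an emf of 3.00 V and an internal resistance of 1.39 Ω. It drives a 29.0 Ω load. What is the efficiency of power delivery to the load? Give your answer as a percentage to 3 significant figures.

95.4 %

η = P_load/(P_load+P_int) = I²R/(I²R+I²r) = R/(R+r) — the I² cancels for series elements.
η = R / (R + r) = 29.0 / (29.0 + 1.39) = 0.9543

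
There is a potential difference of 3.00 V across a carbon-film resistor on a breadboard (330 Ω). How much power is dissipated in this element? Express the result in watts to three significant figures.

0.0273 W

Voltage and resistance are given, so P = V²/R is the one-step route.
P = (3.00 V)² / 330 Ω = 0.02727 W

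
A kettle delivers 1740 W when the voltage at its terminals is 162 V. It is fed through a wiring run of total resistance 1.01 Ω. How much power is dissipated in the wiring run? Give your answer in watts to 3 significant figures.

117 W

Only the current and the line resistance are needed for the I²R loss.
I = P / V = 1740 / 162 = 10.74 A through the wiring run.
P_line = I² R_line = (10.74)² × 1.01 = 116.5 W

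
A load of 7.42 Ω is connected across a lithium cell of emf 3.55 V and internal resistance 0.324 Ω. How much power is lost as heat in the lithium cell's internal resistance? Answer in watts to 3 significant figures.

0.0681 W

The source's internal resistance is just another series element carrying I; its dissipation is I²r.
I = ε / (r + R) = 3.55 / (0.324 + 7.42) = 0.4584 A
P_int = I² r = (0.4584)² × 0.324 = 0.06809 W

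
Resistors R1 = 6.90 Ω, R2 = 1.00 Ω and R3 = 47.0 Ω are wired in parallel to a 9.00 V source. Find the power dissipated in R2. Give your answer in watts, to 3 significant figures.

81.0 W

R2 sits directly across the source, so P = V²/R with V = 9.00 V.
P_R2 = V² / R2 = (9.00)² / 1.00 Ω = 81.00 W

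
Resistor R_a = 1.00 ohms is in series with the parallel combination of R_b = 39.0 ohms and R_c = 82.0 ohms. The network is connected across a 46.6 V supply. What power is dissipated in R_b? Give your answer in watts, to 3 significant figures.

Reduce the parallel pair to R_p first; the network is then a simple series string.
R_p = (39.0×82.0)/(39.0+82.0) = 26.43 Ω
R_total = 1.00 + 26.43 = 27.43 Ω
I = V / R_total = 46.6 / 27.43 = 1.699 A
Voltage across the parallel pair: V_p = I × R_p = 1.699 × 26.43 = 44.90 V
R_b sees V_p directly, so P = V_p² / R_b.
P_R_b = (44.90)² / 39.0 = 51.70 W

51.7 W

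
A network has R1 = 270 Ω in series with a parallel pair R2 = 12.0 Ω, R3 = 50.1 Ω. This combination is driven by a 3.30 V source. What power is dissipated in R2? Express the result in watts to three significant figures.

First combine the parallel branches into one equivalent R_p, then R1 + R_p is a series pair.
R_p = (12.0×50.1)/(12.0+50.1) = 9.681 Ω
R_total = 270 + 9.681 = 279.7 Ω
I = V / R_total = 3.30 / 279.7 = 0.01180 A
Voltage across the parallel pair: V_p = I × R_p = 0.01180 × 9.681 = 0.1142 V
With V_p across R2, its power is V_p²/R2.
P_R2 = (0.1142)² / 12.0 = 0.001087 W

0.00109 W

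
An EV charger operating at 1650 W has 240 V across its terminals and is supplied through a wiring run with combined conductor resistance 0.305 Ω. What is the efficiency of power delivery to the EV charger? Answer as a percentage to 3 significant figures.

99.1 %

I = P / V = 1650 / 240 = 6.875 A through the wiring run.
P_line = I² R_line = (6.875)² × 0.305 = 14.42 W
P_source = P_load + P_line = 1650 + 14.42 = 1664 W
η = P_load / P_source = 1650 / 1664 = 0.9913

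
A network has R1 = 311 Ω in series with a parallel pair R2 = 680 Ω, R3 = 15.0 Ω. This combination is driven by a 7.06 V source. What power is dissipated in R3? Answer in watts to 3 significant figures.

0.00675 W

Replace R2 and R3 with their parallel equivalent so the circuit becomes R1 in series with R_p.
R_p = (680×15.0)/(680+15.0) = 14.68 Ω
R_total = 311 + 14.68 = 325.7 Ω
I = V / R_total = 7.06 / 325.7 = 0.02168 A
Voltage across the parallel pair: V_p = I × R_p = 0.02168 × 14.68 = 0.3182 V
With V_p across R3, its power is V_p²/R3.
P_R3 = (0.3182)² / 15.0 = 0.006748 W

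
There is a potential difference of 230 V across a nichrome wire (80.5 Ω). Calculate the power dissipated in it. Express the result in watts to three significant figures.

657 W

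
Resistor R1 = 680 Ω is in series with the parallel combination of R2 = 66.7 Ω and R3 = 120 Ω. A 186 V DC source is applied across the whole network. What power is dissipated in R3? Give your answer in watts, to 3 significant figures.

1.01 W

Collapse R2‖R3 to a single equivalent, reducing the network to two series elements.
R_p = (66.7×120)/(66.7+120) = 42.87 Ω
R_total = 680 + 42.87 = 722.9 Ω
I = V / R_total = 186 / 722.9 = 0.2573 A
Voltage across the parallel pair: V_p = I × R_p = 0.2573 × 42.87 = 11.03 V
R3 sees V_p directly, so P = V_p² / R3.
P_R3 = (11.03)² / 120 = 1.014 W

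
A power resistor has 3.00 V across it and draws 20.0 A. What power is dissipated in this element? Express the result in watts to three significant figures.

60.0 W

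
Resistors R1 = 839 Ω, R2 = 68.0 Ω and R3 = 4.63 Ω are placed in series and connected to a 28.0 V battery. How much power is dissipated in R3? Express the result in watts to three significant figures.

0.00437 W

Every series element carries the same I. Get I from the total resistance, then P = I² × R3.
R_total = 839 + 68.0 + 4.63 = 911.6 Ω
I = V / R_total = 28.0 / 911.6 = 0.03071 A
P_R3 = I² × R3 = (0.03071)² × 4.63 = 0.004368 W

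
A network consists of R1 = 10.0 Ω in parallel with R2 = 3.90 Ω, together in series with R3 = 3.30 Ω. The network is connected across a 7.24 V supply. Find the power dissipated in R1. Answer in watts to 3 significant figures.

Reduce the parallel combination to a single R_p; the circuit then becomes R_p in series with the remaining resistor.
R_p = (10.0×3.90)/(10.0+3.90) = 2.806 Ω
R_total = R_p + 3.30 = 2.806 + 3.30 = 6.106 Ω
I = V / R_total = 7.24 / 6.106 = 1.186 A
Voltage across the parallel pair: V_p = I × R_p = 1.186 × 2.806 = 3.327 V
Use P = V²/R for R1 with V = V_p.
P_R1 = (3.327)² / 10.0 = 1.107 W

1.11 W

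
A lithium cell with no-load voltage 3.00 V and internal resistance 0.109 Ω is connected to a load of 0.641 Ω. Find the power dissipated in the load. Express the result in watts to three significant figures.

With r and R in series, I = ε/(r+R); the load dissipates I²R.
I = ε / (r + R) = 3.00 / (0.109 + 0.641) = 4.000 A
P_load = I² R = (4.000)² × 0.641 = 10.26 W

10.3 W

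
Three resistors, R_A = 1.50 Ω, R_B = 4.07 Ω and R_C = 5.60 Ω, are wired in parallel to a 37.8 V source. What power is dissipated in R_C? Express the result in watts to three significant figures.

255 W

R_C sits directly across the source, so P = V²/R with V = 37.8 V.
P_R_C = V² / R_C = (37.8)² / 5.60 Ω = 255.1 W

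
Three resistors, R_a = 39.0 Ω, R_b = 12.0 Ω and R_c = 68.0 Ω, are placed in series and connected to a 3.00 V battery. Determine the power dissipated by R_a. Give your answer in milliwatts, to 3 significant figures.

Since the resistors are in series they all carry the loop current I = V/R_total; the power in any one is I²R.
R_total = 39.0 + 12.0 + 68.0 = 119.0 Ω
I = V / R_total = 3.00 / 119.0 = 0.02521 A
P_R_a = I² × R_a = (0.02521)² × 39.0 = 0.02479 W

24.8 mW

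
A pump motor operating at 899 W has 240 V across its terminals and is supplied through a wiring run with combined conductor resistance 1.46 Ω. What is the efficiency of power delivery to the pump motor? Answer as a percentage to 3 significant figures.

97.8 %

I = P / V = 899 / 240 = 3.746 A through the wiring run.
P_line = I² R_line = (3.746)² × 1.46 = 20.49 W
P_source = P_load + P_line = 899.0 + 20.49 = 919.5 W
η = P_load / P_source = 899.0 / 919.5 = 0.9777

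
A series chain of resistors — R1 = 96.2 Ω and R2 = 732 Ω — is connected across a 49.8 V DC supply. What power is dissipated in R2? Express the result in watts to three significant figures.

2.65 W

The current is common to all series resistors; compute it, then apply P = I²R for the target.
R_total = 96.2 + 732 = 828.2 Ω
I = V / R_total = 49.8 / 828.2 = 0.06013 A
P_R2 = I² × R2 = (0.06013)² × 732 = 2.647 W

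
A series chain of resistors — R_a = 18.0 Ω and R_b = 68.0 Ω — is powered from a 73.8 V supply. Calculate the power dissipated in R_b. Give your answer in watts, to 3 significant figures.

50.1 W

Series elements share the same current, so find I first, then use P = I²R.
R_total = 18.0 + 68.0 = 86.00 Ω
I = V / R_total = 73.8 / 86.00 = 0.8581 A
P_R_b = I² × R_b = (0.8581)² × 68.0 = 50.08 W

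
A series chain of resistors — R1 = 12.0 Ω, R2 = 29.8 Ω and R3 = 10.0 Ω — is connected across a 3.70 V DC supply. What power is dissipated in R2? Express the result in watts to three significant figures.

0.152 W

Every series element carries the same I. Get I from the total resistance, then P = I² × R2.
R_total = 12.0 + 29.8 + 10.0 = 51.80 Ω
I = V / R_total = 3.70 / 51.80 = 0.07143 A
P_R2 = I² × R2 = (0.07143)² × 29.8 = 0.1520 W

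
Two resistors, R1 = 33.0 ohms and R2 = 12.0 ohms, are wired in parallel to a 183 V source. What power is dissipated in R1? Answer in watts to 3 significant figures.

1010 W

R1 sits directly across the source, so P = V²/R with V = 183 V.
P_R1 = V² / R1 = (183)² / 33.0 Ω = 1015 W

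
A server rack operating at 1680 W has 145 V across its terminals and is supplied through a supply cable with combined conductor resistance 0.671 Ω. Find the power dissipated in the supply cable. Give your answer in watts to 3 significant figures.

The supply cable and load are in series, so the same current flows in both; the loss is I²R_line.
I = P / V = 1680 / 145 = 11.59 A through the supply cable.
P_line = I² R_line = (11.59)² × 0.671 = 90.08 W

90.1 W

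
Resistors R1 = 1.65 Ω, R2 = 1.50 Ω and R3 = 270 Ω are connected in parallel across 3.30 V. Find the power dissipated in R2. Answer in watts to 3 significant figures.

R2 sits directly across the source, so P = V²/R with V = 3.30 V.
P_R2 = V² / R2 = (3.30)² / 1.50 Ω = 7.260 W

7.26 W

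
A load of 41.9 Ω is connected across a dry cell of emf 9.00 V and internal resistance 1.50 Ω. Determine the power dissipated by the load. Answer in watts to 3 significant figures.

1.80 W

The internal resistance and the load are in series, so the same I flows through both; get I from ε/(r+R), then I²R for the load.
I = ε / (r + R) = 9.00 / (1.50 + 41.9) = 0.2074 A
P_load = I² R = (0.2074)² × 41.9 = 1.802 W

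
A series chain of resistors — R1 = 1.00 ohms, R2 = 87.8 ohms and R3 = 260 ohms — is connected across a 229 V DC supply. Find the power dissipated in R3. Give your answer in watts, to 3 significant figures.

112 W

Since the resistors are in series they all carry the loop current I = V/R_total; the power in any one is I²R.
R_total = 1.00 + 87.8 + 260 = 348.8 Ω
I = V / R_total = 229 / 348.8 = 0.6565 A
P_R3 = I² × R3 = (0.6565)² × 260 = 112.1 W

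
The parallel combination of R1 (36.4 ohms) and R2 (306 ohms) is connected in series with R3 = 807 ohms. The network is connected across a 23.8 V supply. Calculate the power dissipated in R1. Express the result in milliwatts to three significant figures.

23.4 mW

First find R_p for the parallel pair, then treat R_p + R3 as a series loop.
R_p = (36.4×306)/(36.4+306) = 32.53 Ω
R_total = R_p + 807 = 32.53 + 807 = 839.5 Ω
I = V / R_total = 23.8 / 839.5 = 0.02835 A
Voltage across the parallel pair: V_p = I × R_p = 0.02835 × 32.53 = 0.9222 V
R1 has V_p across it, so P = V_p²/R1.
P_R1 = (0.9222)² / 36.4 = 0.02336 W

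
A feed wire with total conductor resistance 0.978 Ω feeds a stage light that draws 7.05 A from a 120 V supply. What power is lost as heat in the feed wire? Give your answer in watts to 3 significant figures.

48.6 W

The feed wire and load are in series, so the same current flows in both; the loss is I²R_line.
The feed wire carries the full 7.05 A.
P_line = I² R_line = (7.050)² × 0.978 = 48.61 W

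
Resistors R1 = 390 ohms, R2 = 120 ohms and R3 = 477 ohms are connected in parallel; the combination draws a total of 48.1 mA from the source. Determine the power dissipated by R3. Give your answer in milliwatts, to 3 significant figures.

We need the common branch voltage; get it from I_total × R_eq, then P = V²/R for the branch.
1/R_eq = 1/390 + 1/120 + 1/477 ⇒ R_eq = 76.96 Ω
V = I_total × R_eq = 0.04810 × 76.96 = 3.702 V
P_R3 = V² / R3 = (3.702)² / 477 = 0.02873 W

28.7 mW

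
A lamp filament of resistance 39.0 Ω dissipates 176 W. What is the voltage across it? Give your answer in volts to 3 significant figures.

The two known quantities fix the third via V = √(P R).
V = √(176 × 39.0) = 82.85 V

82.8 V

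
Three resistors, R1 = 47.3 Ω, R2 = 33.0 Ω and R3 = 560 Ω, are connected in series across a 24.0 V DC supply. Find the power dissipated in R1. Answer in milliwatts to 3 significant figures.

Series elements share the same current, so find I first, then use P = I²R.
R_total = 47.3 + 33.0 + 560 = 640.3 Ω
I = V / R_total = 24.0 / 640.3 = 0.03748 A
P_R1 = I² × R1 = (0.03748)² × 47.3 = 0.06645 W

66.5 mW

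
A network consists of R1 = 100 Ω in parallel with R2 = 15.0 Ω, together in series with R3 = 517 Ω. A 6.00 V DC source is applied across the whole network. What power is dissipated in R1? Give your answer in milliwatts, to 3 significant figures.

First find R_p for the parallel pair, then treat R_p + R3 as a series loop.
R_p = (100×15.0)/(100+15.0) = 13.04 Ω
R_total = R_p + 517 = 13.04 + 517 = 530.0 Ω
I = V / R_total = 6.00 / 530.0 = 0.01132 A
Voltage across the parallel pair: V_p = I × R_p = 0.01132 × 13.04 = 0.1476 V
Use P = V²/R for R1 with V = V_p.
P_R1 = (0.1476)² / 100 = 0.0002180 W

0.218 mW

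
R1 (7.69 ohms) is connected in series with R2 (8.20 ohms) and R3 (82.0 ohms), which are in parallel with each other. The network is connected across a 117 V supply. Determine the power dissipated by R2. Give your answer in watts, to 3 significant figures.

404 W

Reduce the parallel pair to R_p first; the network is then a simple series string.
R_p = (8.20×82.0)/(8.20+82.0) = 7.455 Ω
R_total = 7.69 + 7.455 = 15.14 Ω
I = V / R_total = 117 / 15.14 = 7.726 A
Voltage across the parallel pair: V_p = I × R_p = 7.726 × 7.455 = 57.59 V
R2 is across V_p, so use P = V²/R for that branch.
P_R2 = (57.59)² / 8.20 = 404.5 W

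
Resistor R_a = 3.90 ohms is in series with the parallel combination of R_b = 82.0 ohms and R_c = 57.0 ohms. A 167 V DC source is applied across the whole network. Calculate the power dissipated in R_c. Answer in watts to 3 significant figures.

393 W

First combine the parallel branches into one equivalent R_p, then R_a + R_p is a series pair.
R_p = (82.0×57.0)/(82.0+57.0) = 33.63 Ω
R_total = 3.90 + 33.63 = 37.53 Ω
I = V / R_total = 167 / 37.53 = 4.450 A
Voltage across the parallel pair: V_p = I × R_p = 4.450 × 33.63 = 149.6 V
With V_p across R_c, its power is V_p²/R_c.
P_R_c = (149.6)² / 57.0 = 392.9 W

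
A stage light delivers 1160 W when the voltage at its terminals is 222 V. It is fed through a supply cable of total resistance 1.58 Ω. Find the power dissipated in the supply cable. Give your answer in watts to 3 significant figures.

Line loss is just I²R for the cable — we know both I and R_line directly.
I = P / V = 1160 / 222 = 5.225 A through the supply cable.
P_line = I² R_line = (5.225)² × 1.58 = 43.14 W

43.1 W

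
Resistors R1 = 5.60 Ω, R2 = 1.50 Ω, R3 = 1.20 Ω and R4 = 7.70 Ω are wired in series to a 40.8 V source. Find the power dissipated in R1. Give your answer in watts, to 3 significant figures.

36.4 W

In a series string the same current flows through every resistor — find that current, then P = I²R for the one we want.
R_total = 5.60 + 1.50 + 1.20 + 7.70 = 16.00 Ω
I = V / R_total = 40.8 / 16.00 = 2.550 A
P_R1 = I² × R1 = (2.550)² × 5.60 = 36.41 W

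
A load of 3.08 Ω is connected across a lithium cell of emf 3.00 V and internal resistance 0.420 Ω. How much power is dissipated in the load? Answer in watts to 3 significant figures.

2.26 W

The internal resistance and the load are in series, so the same I flows through both; get I from ε/(r+R), then I²R for the load.
I = ε / (r + R) = 3.00 / (0.420 + 3.08) = 0.8571 A
P_load = I² R = (0.8571)² × 3.08 = 2.263 W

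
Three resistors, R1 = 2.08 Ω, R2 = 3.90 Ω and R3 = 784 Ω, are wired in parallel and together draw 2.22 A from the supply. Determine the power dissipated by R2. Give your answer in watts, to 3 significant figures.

Only the total current is stated, so first find the parallel equivalent to get the voltage across the combination.
1/R_eq = 1/2.08 + 1/3.90 + 1/784 ⇒ R_eq = 1.354 Ω
V = I_total × R_eq = 2.220 × 1.354 = 3.006 V
P_R2 = V² / R2 = (3.006)² / 3.90 = 2.317 W

2.32 W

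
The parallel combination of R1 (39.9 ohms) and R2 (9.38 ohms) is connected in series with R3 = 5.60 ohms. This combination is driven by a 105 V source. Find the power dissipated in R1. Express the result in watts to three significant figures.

91.5 W

Reduce the parallel combination to a single R_p; the circuit then becomes R_p in series with the remaining resistor.
R_p = (39.9×9.38)/(39.9+9.38) = 7.595 Ω
R_total = R_p + 5.60 = 7.595 + 5.60 = 13.19 Ω
I = V / R_total = 105 / 13.19 = 7.958 A
Voltage across the parallel pair: V_p = I × R_p = 7.958 × 7.595 = 60.44 V
R1 has V_p across it, so P = V_p²/R1.
P_R1 = (60.44)² / 39.9 = 91.54 W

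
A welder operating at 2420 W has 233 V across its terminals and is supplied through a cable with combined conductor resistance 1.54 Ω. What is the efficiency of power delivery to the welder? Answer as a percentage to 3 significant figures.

93.6 %

I = P / V = 2420 / 233 = 10.39 A through the cable.
P_line = I² R_line = (10.39)² × 1.54 = 166.1 W
P_source = P_load + P_line = 2420 + 166.1 = 2586 W
η = P_load / P_source = 2420 / 2586 = 0.9358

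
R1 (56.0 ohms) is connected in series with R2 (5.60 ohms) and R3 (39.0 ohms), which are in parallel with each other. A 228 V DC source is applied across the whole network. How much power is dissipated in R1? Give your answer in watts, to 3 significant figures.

First combine the parallel branches into one equivalent R_p, then R1 + R_p is a series pair.
R_p = (5.60×39.0)/(5.60+39.0) = 4.897 Ω
R_total = 56.0 + 4.897 = 60.90 Ω
I = V / R_total = 228 / 60.90 = 3.744 A
The full supply current passes through R1: P = I²R.
P_R1 = (3.744)² × 56.0 = 785.0 W

785 W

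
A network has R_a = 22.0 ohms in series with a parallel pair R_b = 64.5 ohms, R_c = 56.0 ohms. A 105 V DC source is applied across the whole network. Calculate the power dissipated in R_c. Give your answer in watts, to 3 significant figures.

Replace R_b and R_c with their parallel equivalent so the circuit becomes R_a in series with R_p.
R_p = (64.5×56.0)/(64.5+56.0) = 29.98 Ω
R_total = 22.0 + 29.98 = 51.98 Ω
I = V / R_total = 105 / 51.98 = 2.020 A
Voltage across the parallel pair: V_p = I × R_p = 2.020 × 29.98 = 60.56 V
R_c sees V_p directly, so P = V_p² / R_c.
P_R_c = (60.56)² / 56.0 = 65.48 W

65.5 W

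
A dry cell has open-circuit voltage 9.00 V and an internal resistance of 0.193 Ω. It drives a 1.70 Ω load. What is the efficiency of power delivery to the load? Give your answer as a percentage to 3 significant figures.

89.8 %

η = P_load/(P_load+P_int) = I²R/(I²R+I²r) = R/(R+r) — the I² cancels for series elements.
η = R / (R + r) = 1.70 / (1.70 + 0.193) = 0.8980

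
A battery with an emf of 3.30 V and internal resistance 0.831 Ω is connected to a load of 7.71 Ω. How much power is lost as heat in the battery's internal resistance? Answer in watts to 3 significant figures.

0.124 W

The source's internal resistance is just another series element carrying I; its dissipation is I²r.
I = ε / (r + R) = 3.30 / (0.831 + 7.71) = 0.3864 A
P_int = I² r = (0.3864)² × 0.831 = 0.1241 W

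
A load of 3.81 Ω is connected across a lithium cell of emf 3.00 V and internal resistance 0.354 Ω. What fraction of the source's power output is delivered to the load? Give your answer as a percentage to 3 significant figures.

Efficiency is P_load / P_total. With a series r and R sharing the same I, P = I²R for each, so η = R/(R+r).
η = R / (R + r) = 3.81 / (3.81 + 0.354) = 0.9150

91.5 %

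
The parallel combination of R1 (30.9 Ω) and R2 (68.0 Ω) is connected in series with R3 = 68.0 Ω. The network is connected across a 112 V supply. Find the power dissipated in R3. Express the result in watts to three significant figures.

Collapse the R1‖R2 pair into one equivalent R_p; then R_p and R3 form a series string.
R_p = (30.9×68.0)/(30.9+68.0) = 21.25 Ω
R_total = R_p + 68.0 = 21.25 + 68.0 = 89.25 Ω
I = V / R_total = 112 / 89.25 = 1.255 A
All the supply current flows through R3; use P = I²R3.
P_R3 = (1.255)² × 68.0 = 107.1 W

107 W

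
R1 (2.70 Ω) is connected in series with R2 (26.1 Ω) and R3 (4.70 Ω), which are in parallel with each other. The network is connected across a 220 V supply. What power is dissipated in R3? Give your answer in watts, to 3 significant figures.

3660 W

Replace R2 and R3 with their parallel equivalent so the circuit becomes R1 in series with R_p.
R_p = (26.1×4.70)/(26.1+4.70) = 3.983 Ω
R_total = 2.70 + 3.983 = 6.683 Ω
I = V / R_total = 220 / 6.683 = 32.92 A
Voltage across the parallel pair: V_p = I × R_p = 32.92 × 3.983 = 131.1 V
R3 is across V_p, so use P = V²/R for that branch.
P_R3 = (131.1)² / 4.70 = 3658 W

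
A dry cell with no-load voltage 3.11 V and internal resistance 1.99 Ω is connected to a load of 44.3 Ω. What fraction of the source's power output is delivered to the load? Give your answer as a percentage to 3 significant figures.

95.7 %

Efficiency is P_load / P_total. With a series r and R sharing the same I, P = I²R for each, so η = R/(R+r).
η = R / (R + r) = 44.3 / (44.3 + 1.99) = 0.9570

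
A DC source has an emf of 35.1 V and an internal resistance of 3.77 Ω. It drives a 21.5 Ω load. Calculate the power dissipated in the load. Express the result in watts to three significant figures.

Find the circuit current first, then P = I²R for the load (series elements share I).
I = ε / (r + R) = 35.1 / (3.77 + 21.5) = 1.389 A
P_load = I² R = (1.389)² × 21.5 = 41.48 W

41.5 W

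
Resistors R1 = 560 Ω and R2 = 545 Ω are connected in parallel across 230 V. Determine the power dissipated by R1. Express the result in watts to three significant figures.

94.5 W

Parallel branches share the same voltage; P = V²/R gives the branch power in one step.
P_R1 = V² / R1 = (230)² / 560 Ω = 94.46 W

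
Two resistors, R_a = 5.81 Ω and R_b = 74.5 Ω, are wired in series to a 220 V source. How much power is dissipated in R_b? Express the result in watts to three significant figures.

Series elements share the same current, so find I first, then use P = I²R.
R_total = 5.81 + 74.5 = 80.31 Ω
I = V / R_total = 220 / 80.31 = 2.739 A
P_R_b = I² × R_b = (2.739)² × 74.5 = 559.1 W

559 W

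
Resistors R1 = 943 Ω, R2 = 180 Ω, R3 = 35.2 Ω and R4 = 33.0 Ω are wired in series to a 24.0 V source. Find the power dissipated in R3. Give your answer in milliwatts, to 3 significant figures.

14.3 mW

In a series string the same current flows through every resistor — find that current, then P = I²R for the one we want.
R_total = 943 + 180 + 35.2 + 33.0 = 1191 Ω
I = V / R_total = 24.0 / 1191 = 0.02015 A
P_R3 = I² × R3 = (0.02015)² × 35.2 = 0.01429 W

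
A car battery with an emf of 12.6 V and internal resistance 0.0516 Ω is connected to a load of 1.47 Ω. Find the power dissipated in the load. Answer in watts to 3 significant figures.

101 W

Load and internal resistance form a series loop — compute the loop current, then the load power via I²R.
I = ε / (r + R) = 12.6 / (0.0516 + 1.47) = 8.281 A
P_load = I² R = (8.281)² × 1.47 = 100.8 W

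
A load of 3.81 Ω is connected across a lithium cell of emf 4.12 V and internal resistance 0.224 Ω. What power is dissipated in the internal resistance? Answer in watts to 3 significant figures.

0.234 W

The source's internal resistance is just another series element carrying I; its dissipation is I²r.
I = ε / (r + R) = 4.12 / (0.224 + 3.81) = 1.021 A
P_int = I² r = (1.021)² × 0.224 = 0.2337 W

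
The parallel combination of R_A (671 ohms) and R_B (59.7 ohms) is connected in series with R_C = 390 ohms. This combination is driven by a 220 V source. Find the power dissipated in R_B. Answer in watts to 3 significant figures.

First find R_p for the parallel pair, then treat R_p + R_C as a series loop.
R_p = (671×59.7)/(671+59.7) = 54.82 Ω
R_total = R_p + 390 = 54.82 + 390 = 444.8 Ω
I = V / R_total = 220 / 444.8 = 0.4946 A
Voltage across the parallel pair: V_p = I × R_p = 0.4946 × 54.82 = 27.11 V
R_B has V_p across it, so P = V_p²/R_B.
P_R_B = (27.11)² / 59.7 = 12.31 W

12.3 W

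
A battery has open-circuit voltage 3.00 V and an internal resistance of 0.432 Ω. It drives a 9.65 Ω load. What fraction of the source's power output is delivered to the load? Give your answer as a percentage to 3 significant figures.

95.7 %

η = P_load/(P_load+P_int) = I²R/(I²R+I²r) = R/(R+r) — the I² cancels for series elements.
η = R / (R + r) = 9.65 / (9.65 + 0.432) = 0.9572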